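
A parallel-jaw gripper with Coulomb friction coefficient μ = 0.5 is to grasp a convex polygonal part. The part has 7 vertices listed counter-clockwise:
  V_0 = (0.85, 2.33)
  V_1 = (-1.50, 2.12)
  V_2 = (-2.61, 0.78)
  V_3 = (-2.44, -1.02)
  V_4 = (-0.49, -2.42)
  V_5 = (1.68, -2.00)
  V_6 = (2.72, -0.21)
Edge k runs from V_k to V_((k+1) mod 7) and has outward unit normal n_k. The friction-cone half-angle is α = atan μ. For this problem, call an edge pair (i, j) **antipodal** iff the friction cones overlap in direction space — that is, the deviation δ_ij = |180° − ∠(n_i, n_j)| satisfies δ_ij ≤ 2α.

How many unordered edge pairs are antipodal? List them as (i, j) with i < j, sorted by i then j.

α = atan 0.5 = 26.57°;  2α = 53.13°
n_0 = (-0.0890, +0.9960)
n_1 = (-0.7701, +0.6379)
n_2 = (-0.9956, -0.0940)
n_3 = (-0.5832, -0.8123)
n_4 = (+0.1900, -0.9818)
n_5 = (+0.8647, -0.5024)
n_6 = (+0.8053, +0.5929)
  (0,1): δ = 134.74°  ·
  (0,2): δ = 89.71°  ·
  (0,3): δ = 40.78°  ✓
  (0,4): δ = 5.85°  ✓
  (0,5): δ = 54.74°  ·
  (0,6): δ = 121.25°  ·
  (1,2): δ = 134.97°  ·
  (1,3): δ = 86.04°  ·
  (1,4): δ = 39.41°  ✓
  (1,5): δ = 9.48°  ✓
  (1,6): δ = 76.00°  ·
  (2,3): δ = 131.07°  ·
  (2,4): δ = 84.44°  ·
  (2,5): δ = 35.55°  ✓
  (2,6): δ = 30.97°  ✓
  (3,4): δ = 133.37°  ·
  (3,5): δ = 84.48°  ·
  (3,6): δ = 17.96°  ✓
  (4,5): δ = 131.11°  ·
  (4,6): δ = 64.59°  ·
  (5,6): δ = 113.48°  ·
antipodal pairs: 7

count = 7; pairs: (0,3), (0,4), (1,4), (1,5), (2,5), (2,6), (3,6)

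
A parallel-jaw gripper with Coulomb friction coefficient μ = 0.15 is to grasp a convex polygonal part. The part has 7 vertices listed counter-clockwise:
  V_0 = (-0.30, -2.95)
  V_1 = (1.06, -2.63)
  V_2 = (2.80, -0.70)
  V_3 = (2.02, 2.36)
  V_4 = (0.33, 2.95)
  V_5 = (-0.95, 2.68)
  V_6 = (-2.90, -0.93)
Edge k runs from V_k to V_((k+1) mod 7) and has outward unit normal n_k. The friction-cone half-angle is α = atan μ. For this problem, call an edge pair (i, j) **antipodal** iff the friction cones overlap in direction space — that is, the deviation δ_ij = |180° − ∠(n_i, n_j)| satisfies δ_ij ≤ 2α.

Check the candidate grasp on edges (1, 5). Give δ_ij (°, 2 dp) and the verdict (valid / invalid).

α = atan 0.15 = 8.53°;  2α = 17.06°
edge 1: e_1 = (+1.74, +1.93);  n_1 = (+0.7427, -0.6696)
edge 5: e_5 = (-1.95, -3.61);  n_5 = (-0.8798, +0.4753)
∠(n_1, n_5) = 166.34°
δ = |180° − 166.34°| = 13.66°
13.66° ≤ 2α = 17.06°  →  valid

δ = 13.66°, valid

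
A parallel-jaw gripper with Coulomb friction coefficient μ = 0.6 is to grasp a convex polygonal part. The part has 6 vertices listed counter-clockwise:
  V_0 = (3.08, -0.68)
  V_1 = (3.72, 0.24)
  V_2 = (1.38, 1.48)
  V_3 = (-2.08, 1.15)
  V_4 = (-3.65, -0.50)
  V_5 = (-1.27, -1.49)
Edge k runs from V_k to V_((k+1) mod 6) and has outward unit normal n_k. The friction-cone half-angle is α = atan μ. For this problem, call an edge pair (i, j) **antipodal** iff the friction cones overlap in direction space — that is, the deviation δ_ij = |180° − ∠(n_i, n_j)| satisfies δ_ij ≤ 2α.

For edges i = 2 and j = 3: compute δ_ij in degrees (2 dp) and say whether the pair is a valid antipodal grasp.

α = atan 0.6 = 30.96°;  2α = 61.93°
edge 2: e_2 = (-3.46, -0.33);  n_2 = (-0.0949, +0.9955)
edge 3: e_3 = (-1.57, -1.65);  n_3 = (-0.7245, +0.6893)
∠(n_2, n_3) = 40.98°
δ = |180° − 40.98°| = 139.02°
139.02° > 2α = 61.93°  →  invalid

δ = 139.02°, invalid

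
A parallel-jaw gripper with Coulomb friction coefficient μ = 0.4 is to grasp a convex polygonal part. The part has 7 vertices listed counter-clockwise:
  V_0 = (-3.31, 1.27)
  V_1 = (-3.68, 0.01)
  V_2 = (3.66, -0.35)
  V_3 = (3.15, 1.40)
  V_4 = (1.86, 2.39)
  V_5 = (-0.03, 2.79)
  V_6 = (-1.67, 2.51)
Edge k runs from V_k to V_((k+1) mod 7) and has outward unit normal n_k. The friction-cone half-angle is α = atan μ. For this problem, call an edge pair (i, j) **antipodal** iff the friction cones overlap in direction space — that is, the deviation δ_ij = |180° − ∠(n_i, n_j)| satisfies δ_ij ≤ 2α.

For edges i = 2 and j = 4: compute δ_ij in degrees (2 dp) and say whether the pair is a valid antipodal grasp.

α = atan 0.4 = 21.80°;  2α = 43.60°
edge 2: e_2 = (-0.51, +1.75);  n_2 = (+0.9601, +0.2798)
edge 4: e_4 = (-1.89, +0.40);  n_4 = (+0.2071, +0.9783)
∠(n_2, n_4) = 61.80°
δ = |180° − 61.80°| = 118.20°
118.20° > 2α = 43.60°  →  invalid

δ = 118.20°, invalid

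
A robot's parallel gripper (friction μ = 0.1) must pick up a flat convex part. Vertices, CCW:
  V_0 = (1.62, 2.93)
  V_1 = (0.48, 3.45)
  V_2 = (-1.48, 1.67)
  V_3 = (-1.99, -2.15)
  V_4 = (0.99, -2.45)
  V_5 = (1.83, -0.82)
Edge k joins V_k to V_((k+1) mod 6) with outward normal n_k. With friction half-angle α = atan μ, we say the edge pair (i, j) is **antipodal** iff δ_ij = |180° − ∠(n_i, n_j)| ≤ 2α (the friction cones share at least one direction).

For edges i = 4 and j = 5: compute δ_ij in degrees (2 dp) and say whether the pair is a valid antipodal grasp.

δ = 149.53°, invalid

α = atan 0.1 = 5.71°;  2α = 11.42°
edge 4: e_4 = (+0.84, +1.63);  n_4 = (+0.8889, -0.4581)
edge 5: e_5 = (-0.21, +3.75);  n_5 = (+0.9984, +0.0559)
∠(n_4, n_5) = 30.47°
δ = |180° − 30.47°| = 149.53°
149.53° > 2α = 11.42°  →  invalid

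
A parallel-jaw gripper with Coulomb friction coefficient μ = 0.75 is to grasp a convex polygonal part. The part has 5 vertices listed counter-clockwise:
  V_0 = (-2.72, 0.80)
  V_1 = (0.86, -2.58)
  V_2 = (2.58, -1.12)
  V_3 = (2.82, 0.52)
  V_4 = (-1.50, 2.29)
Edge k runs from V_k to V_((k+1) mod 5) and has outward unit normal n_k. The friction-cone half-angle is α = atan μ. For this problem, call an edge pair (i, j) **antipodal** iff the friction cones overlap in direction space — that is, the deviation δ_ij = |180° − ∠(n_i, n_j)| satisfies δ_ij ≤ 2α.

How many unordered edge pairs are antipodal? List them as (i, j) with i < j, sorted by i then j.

α = atan 0.75 = 36.87°;  2α = 73.74°
n_0 = (-0.6865, -0.7271)
n_1 = (+0.6471, -0.7624)
n_2 = (+0.9895, -0.1448)
n_3 = (+0.3791, +0.9253)
n_4 = (-0.7737, +0.6335)
  (0,1): δ = 96.32°  ·
  (0,2): δ = 54.97°  ✓
  (0,3): δ = 21.07°  ✓
  (0,4): δ = 94.04°  ·
  (1,2): δ = 138.65°  ·
  (1,3): δ = 62.61°  ✓
  (1,4): δ = 10.36°  ✓
  (2,3): δ = 103.95°  ·
  (2,4): δ = 30.98°  ✓
  (3,4): δ = 107.03°  ·
antipodal pairs: 5

count = 5; pairs: (0,2), (0,3), (1,3), (1,4), (2,4)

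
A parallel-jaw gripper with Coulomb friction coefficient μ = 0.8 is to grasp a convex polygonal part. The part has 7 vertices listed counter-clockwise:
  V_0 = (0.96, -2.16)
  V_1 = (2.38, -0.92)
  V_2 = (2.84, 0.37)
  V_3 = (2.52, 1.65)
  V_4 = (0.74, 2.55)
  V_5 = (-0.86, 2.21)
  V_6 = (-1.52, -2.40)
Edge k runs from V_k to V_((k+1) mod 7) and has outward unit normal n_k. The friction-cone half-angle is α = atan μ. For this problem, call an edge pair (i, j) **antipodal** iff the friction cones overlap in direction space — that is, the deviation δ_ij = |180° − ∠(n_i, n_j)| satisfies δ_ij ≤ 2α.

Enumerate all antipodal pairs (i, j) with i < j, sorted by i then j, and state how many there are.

α = atan 0.8 = 38.66°;  2α = 77.32°
n_0 = (+0.6578, -0.7532)
n_1 = (+0.9419, -0.3359)
n_2 = (+0.9701, +0.2425)
n_3 = (+0.4512, +0.8924)
n_4 = (-0.2079, +0.9782)
n_5 = (-0.9899, +0.1417)
n_6 = (+0.0963, -0.9954)
  (0,1): δ = 150.75°  ·
  (0,2): δ = 117.09°  ·
  (0,3): δ = 67.95°  ✓
  (0,4): δ = 29.13°  ✓
  (0,5): δ = 40.72°  ✓
  (0,6): δ = 144.40°  ·
  (1,2): δ = 146.34°  ·
  (1,3): δ = 97.20°  ·
  (1,4): δ = 58.38°  ✓
  (1,5): δ = 11.48°  ✓
  (1,6): δ = 115.15°  ·
  (2,3): δ = 130.86°  ·
  (2,4): δ = 92.04°  ·
  (2,5): δ = 22.18°  ✓
  (2,6): δ = 81.49°  ·
  (3,4): δ = 141.18°  ·
  (3,5): δ = 71.33°  ✓
  (3,6): δ = 32.35°  ✓
  (4,5): δ = 110.14°  ·
  (4,6): δ = 6.47°  ✓
  (5,6): δ = 76.32°  ✓
antipodal pairs: 10

count = 10; pairs: (0,3), (0,4), (0,5), (1,4), (1,5), (2,5), (3,5), (3,6), (4,6), (5,6)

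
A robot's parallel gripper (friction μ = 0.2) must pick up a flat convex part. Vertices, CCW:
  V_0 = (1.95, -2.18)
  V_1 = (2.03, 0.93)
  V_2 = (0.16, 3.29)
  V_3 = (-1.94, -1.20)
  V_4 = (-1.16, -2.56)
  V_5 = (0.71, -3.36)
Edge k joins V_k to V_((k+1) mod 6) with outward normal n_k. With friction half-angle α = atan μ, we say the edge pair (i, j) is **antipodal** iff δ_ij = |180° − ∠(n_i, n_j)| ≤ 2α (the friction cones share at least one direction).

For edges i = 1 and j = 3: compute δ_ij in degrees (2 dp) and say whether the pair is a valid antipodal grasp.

δ = 8.56°, valid

α = atan 0.2 = 11.31°;  2α = 22.62°
edge 1: e_1 = (-1.87, +2.36);  n_1 = (+0.7838, +0.6210)
edge 3: e_3 = (+0.78, -1.36);  n_3 = (-0.8675, -0.4975)
∠(n_1, n_3) = 171.44°
δ = |180° − 171.44°| = 8.56°
8.56° ≤ 2α = 22.62°  →  valid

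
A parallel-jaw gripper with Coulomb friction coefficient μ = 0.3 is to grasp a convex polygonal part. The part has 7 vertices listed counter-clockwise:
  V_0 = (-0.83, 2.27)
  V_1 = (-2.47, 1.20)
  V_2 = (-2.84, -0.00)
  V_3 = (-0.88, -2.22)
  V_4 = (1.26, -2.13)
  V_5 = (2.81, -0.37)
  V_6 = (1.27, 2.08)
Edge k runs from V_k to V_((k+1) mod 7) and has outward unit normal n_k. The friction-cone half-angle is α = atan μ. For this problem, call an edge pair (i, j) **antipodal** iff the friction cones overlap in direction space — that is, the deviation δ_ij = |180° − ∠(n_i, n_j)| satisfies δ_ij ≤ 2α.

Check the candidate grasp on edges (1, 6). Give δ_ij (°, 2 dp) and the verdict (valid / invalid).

δ = 101.97°, invalid

α = atan 0.3 = 16.70°;  2α = 33.40°
edge 1: e_1 = (-0.37, -1.20);  n_1 = (-0.9556, +0.2946)
edge 6: e_6 = (-2.10, +0.19);  n_6 = (+0.0901, +0.9959)
∠(n_1, n_6) = 78.03°
δ = |180° − 78.03°| = 101.97°
101.97° > 2α = 33.40°  →  invalid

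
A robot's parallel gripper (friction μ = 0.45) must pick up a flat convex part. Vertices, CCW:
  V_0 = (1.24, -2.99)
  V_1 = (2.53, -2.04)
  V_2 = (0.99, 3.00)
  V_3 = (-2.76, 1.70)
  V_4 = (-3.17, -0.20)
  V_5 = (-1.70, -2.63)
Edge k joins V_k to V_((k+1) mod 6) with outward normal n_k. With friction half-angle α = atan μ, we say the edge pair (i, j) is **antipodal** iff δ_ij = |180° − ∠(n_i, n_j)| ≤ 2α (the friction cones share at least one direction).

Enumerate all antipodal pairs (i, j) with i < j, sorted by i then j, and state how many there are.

α = atan 0.45 = 24.23°;  2α = 48.46°
n_0 = (+0.5930, -0.8052)
n_1 = (+0.9564, +0.2922)
n_2 = (-0.3275, +0.9448)
n_3 = (-0.9775, +0.2109)
n_4 = (-0.8556, -0.5176)
n_5 = (-0.1215, -0.9926)
  (0,1): δ = 109.38°  ·
  (0,2): δ = 17.25°  ✓
  (0,3): δ = 41.45°  ✓
  (0,4): δ = 84.80°  ·
  (0,5): δ = 136.65°  ·
  (1,2): δ = 87.87°  ·
  (1,3): δ = 29.17°  ✓
  (1,4): δ = 14.18°  ✓
  (1,5): δ = 66.03°  ·
  (2,3): δ = 121.30°  ·
  (2,4): δ = 77.95°  ·
  (2,5): δ = 26.10°  ✓
  (3,4): δ = 136.65°  ·
  (3,5): δ = 84.80°  ·
  (4,5): δ = 128.15°  ·
antipodal pairs: 5

count = 5; pairs: (0,2), (0,3), (1,3), (1,4), (2,5)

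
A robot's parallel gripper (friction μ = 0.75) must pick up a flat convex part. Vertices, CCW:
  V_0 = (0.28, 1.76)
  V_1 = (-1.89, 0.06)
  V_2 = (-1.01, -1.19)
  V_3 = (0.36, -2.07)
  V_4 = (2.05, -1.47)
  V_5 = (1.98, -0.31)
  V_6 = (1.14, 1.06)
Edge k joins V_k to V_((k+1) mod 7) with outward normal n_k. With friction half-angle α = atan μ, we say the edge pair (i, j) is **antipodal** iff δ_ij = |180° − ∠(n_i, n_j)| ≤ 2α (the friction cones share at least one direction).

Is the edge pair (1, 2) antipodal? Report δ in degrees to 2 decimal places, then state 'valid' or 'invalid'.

α = atan 0.75 = 36.87°;  2α = 73.74°
edge 1: e_1 = (+0.88, -1.25);  n_1 = (-0.8177, -0.5757)
edge 2: e_2 = (+1.37, -0.88);  n_2 = (-0.5404, -0.8414)
∠(n_1, n_2) = 22.14°
δ = |180° − 22.14°| = 157.86°
157.86° > 2α = 73.74°  →  invalid

δ = 157.86°, invalid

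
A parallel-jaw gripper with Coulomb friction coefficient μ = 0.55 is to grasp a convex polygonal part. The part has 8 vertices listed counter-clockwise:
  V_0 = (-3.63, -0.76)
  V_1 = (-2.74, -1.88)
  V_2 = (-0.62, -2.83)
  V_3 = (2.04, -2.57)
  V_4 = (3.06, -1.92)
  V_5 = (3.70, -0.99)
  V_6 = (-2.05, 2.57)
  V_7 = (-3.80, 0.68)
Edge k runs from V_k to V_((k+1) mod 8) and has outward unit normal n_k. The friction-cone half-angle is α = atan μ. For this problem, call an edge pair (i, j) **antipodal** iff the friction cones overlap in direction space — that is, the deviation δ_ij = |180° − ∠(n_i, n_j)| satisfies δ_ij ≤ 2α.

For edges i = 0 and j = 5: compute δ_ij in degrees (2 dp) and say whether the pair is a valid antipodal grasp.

δ = 19.76°, valid

α = atan 0.55 = 28.81°;  2α = 57.62°
edge 0: e_0 = (+0.89, -1.12);  n_0 = (-0.7829, -0.6221)
edge 5: e_5 = (-5.75, +3.56);  n_5 = (+0.5264, +0.8502)
∠(n_0, n_5) = 160.24°
δ = |180° − 160.24°| = 19.76°
19.76° ≤ 2α = 57.62°  →  valid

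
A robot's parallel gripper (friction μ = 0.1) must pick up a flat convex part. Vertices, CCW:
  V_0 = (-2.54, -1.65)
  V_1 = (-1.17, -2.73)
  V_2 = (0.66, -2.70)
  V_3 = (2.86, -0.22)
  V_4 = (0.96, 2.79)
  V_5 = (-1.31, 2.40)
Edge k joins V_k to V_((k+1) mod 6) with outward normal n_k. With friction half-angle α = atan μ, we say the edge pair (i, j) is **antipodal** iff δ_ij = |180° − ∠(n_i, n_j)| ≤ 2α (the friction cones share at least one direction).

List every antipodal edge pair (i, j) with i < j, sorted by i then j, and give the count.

count = 1; pairs: (1,4)

α = atan 0.1 = 5.71°;  2α = 11.42°
n_0 = (-0.6191, -0.7853)
n_1 = (+0.0164, -0.9999)
n_2 = (+0.7481, -0.6636)
n_3 = (+0.8456, +0.5338)
n_4 = (-0.1693, +0.9856)
n_5 = (-0.9568, +0.2906)
  (0,1): δ = 140.81°  ·
  (0,2): δ = 93.33°  ·
  (0,3): δ = 19.49°  ·
  (0,4): δ = 48.00°  ·
  (0,5): δ = 111.36°  ·
  (1,2): δ = 132.52°  ·
  (1,3): δ = 58.68°  ·
  (1,4): δ = 8.81°  ✓
  (1,5): δ = 72.17°  ·
  (2,3): δ = 106.16°  ·
  (2,4): δ = 38.68°  ·
  (2,5): δ = 24.68°  ·
  (3,4): δ = 112.51°  ·
  (3,5): δ = 49.16°  ·
  (4,5): δ = 116.64°  ·
antipodal pairs: 1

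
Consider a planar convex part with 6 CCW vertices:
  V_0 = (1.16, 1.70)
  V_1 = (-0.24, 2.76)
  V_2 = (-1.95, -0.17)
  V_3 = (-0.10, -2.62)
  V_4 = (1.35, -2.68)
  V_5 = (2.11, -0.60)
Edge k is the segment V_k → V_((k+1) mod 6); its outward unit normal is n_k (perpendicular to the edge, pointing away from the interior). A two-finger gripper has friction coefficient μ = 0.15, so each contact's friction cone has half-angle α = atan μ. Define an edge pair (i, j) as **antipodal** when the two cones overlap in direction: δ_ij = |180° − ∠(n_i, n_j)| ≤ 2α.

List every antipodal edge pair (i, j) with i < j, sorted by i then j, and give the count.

α = atan 0.15 = 8.53°;  2α = 17.06°
n_0 = (+0.6036, +0.7973)
n_1 = (-0.8637, +0.5041)
n_2 = (-0.7980, -0.6026)
n_3 = (-0.0413, -0.9991)
n_4 = (+0.9393, -0.3432)
n_5 = (+0.9243, +0.3818)
  (0,1): δ = 83.14°  ·
  (0,2): δ = 15.81°  ✓
  (0,3): δ = 34.76°  ·
  (0,4): δ = 107.06°  ·
  (0,5): δ = 149.57°  ·
  (1,2): δ = 112.67°  ·
  (1,3): δ = 62.10°  ·
  (1,4): δ = 10.20°  ✓
  (1,5): δ = 52.71°  ·
  (2,3): δ = 129.43°  ·
  (2,4): δ = 57.13°  ·
  (2,5): δ = 14.61°  ✓
  (3,4): δ = 107.70°  ·
  (3,5): δ = 65.19°  ·
  (4,5): δ = 137.49°  ·
antipodal pairs: 3

count = 3; pairs: (0,2), (1,4), (2,5)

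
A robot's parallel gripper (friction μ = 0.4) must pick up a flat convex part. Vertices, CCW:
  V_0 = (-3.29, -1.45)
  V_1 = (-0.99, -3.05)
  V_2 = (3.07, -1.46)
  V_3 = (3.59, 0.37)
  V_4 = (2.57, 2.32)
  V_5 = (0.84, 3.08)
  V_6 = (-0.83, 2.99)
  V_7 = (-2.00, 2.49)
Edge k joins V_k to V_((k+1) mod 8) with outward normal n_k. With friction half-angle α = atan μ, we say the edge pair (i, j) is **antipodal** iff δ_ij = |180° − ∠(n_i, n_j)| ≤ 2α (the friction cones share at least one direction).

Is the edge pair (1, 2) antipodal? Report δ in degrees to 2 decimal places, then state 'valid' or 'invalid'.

α = atan 0.4 = 21.80°;  2α = 43.60°
edge 1: e_1 = (+4.06, +1.59);  n_1 = (+0.3647, -0.9311)
edge 2: e_2 = (+0.52, +1.83);  n_2 = (+0.9619, -0.2733)
∠(n_1, n_2) = 52.75°
δ = |180° − 52.75°| = 127.25°
127.25° > 2α = 43.60°  →  invalid

δ = 127.25°, invalid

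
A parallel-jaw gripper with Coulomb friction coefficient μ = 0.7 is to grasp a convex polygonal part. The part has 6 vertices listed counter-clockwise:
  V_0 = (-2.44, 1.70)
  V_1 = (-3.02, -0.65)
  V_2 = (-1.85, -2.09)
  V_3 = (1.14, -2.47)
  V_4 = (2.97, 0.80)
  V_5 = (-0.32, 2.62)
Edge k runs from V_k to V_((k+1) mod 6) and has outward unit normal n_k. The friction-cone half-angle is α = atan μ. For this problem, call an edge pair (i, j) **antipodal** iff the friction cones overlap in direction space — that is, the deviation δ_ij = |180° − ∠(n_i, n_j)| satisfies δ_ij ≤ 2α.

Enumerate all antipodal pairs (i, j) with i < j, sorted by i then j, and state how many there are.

α = atan 0.7 = 34.99°;  2α = 69.98°
n_0 = (-0.9709, +0.2396)
n_1 = (-0.7761, -0.6306)
n_2 = (-0.1261, -0.9920)
n_3 = (+0.8726, -0.4884)
n_4 = (+0.4841, +0.8750)
n_5 = (-0.3981, +0.9173)
  (0,1): δ = 127.04°  ·
  (0,2): δ = 83.38°  ·
  (0,3): δ = 15.37°  ✓
  (0,4): δ = 74.91°  ·
  (0,5): δ = 127.32°  ·
  (1,2): δ = 136.34°  ·
  (1,3): δ = 68.33°  ✓
  (1,4): δ = 21.96°  ✓
  (1,5): δ = 74.37°  ·
  (2,3): δ = 111.99°  ·
  (2,4): δ = 21.71°  ✓
  (2,5): δ = 30.70°  ✓
  (3,4): δ = 89.72°  ·
  (3,5): δ = 37.31°  ✓
  (4,5): δ = 127.59°  ·
antipodal pairs: 6

count = 6; pairs: (0,3), (1,3), (1,4), (2,4), (2,5), (3,5)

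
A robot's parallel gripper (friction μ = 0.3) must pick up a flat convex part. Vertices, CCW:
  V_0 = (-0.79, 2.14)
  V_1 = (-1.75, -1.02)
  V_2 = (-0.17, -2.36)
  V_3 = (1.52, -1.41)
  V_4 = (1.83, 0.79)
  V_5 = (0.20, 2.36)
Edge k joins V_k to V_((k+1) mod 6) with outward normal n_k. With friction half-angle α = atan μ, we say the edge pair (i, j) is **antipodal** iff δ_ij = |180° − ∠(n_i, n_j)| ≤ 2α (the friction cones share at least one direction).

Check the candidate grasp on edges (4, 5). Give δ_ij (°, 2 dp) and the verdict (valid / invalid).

α = atan 0.3 = 16.70°;  2α = 33.40°
edge 4: e_4 = (-1.63, +1.57);  n_4 = (+0.6937, +0.7202)
edge 5: e_5 = (-0.99, -0.22);  n_5 = (-0.2169, +0.9762)
∠(n_4, n_5) = 56.45°
δ = |180° − 56.45°| = 123.55°
123.55° > 2α = 33.40°  →  invalid

δ = 123.55°, invalid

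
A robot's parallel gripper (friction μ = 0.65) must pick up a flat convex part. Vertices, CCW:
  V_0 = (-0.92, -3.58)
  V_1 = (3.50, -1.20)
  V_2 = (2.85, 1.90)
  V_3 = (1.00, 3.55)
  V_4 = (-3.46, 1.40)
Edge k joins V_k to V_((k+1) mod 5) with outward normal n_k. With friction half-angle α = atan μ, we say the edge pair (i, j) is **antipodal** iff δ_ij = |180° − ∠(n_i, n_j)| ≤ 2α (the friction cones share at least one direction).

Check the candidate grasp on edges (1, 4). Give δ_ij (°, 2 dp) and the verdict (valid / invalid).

α = atan 0.65 = 33.02°;  2α = 66.05°
edge 1: e_1 = (-0.65, +3.10);  n_1 = (+0.9787, +0.2052)
edge 4: e_4 = (+2.54, -4.98);  n_4 = (-0.8908, -0.4544)
∠(n_1, n_4) = 164.82°
δ = |180° − 164.82°| = 15.18°
15.18° ≤ 2α = 66.05°  →  valid

δ = 15.18°, valid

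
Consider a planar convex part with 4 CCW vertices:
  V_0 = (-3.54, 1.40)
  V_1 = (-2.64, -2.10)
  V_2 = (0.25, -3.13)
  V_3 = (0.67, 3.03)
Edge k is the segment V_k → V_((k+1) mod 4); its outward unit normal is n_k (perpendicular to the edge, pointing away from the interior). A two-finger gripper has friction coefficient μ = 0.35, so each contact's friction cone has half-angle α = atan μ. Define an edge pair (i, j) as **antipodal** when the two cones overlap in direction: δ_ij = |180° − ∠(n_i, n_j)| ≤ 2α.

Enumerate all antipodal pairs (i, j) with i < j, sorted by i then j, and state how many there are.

α = atan 0.35 = 19.29°;  2α = 38.58°
n_0 = (-0.9685, -0.2490)
n_1 = (-0.3357, -0.9420)
n_2 = (+0.9977, -0.0680)
n_3 = (-0.3611, +0.9325)
  (0,1): δ = 124.04°  ·
  (0,2): δ = 18.32°  ✓
  (0,3): δ = 96.74°  ·
  (1,2): δ = 74.28°  ·
  (1,3): δ = 40.78°  ·
  (2,3): δ = 64.93°  ·
antipodal pairs: 1

count = 1; pairs: (0,2)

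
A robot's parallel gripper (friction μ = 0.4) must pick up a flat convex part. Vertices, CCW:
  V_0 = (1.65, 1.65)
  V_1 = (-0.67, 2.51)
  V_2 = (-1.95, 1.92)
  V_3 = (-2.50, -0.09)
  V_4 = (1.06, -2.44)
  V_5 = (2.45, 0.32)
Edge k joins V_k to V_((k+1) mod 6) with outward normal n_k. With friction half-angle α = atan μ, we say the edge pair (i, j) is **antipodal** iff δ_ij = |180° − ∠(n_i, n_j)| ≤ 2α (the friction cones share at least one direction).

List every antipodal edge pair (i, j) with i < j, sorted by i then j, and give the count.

α = atan 0.4 = 21.80°;  2α = 43.60°
n_0 = (+0.3476, +0.9377)
n_1 = (-0.4186, +0.9082)
n_2 = (-0.9645, +0.2639)
n_3 = (-0.5509, -0.8346)
n_4 = (+0.8931, -0.4498)
n_5 = (+0.8569, +0.5154)
  (0,1): δ = 134.91°  ·
  (0,2): δ = 84.96°  ·
  (0,3): δ = 13.09°  ✓
  (0,4): δ = 83.61°  ·
  (0,5): δ = 141.37°  ·
  (1,2): δ = 130.05°  ·
  (1,3): δ = 58.18°  ·
  (1,4): δ = 38.52°  ✓
  (1,5): δ = 96.28°  ·
  (2,3): δ = 108.13°  ·
  (2,4): δ = 11.43°  ✓
  (2,5): δ = 46.33°  ·
  (3,4): δ = 83.30°  ·
  (3,5): δ = 25.54°  ✓
  (4,5): δ = 122.24°  ·
antipodal pairs: 4

count = 4; pairs: (0,3), (1,4), (2,4), (3,5)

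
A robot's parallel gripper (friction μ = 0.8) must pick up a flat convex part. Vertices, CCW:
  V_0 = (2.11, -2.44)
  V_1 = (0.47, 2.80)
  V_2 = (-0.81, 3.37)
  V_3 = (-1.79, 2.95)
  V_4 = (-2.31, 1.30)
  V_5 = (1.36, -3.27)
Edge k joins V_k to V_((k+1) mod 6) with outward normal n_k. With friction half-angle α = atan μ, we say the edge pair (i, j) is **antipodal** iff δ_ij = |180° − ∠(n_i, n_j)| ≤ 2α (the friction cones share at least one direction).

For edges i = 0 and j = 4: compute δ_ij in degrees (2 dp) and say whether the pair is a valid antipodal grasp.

α = atan 0.8 = 38.66°;  2α = 77.32°
edge 0: e_0 = (-1.64, +5.24);  n_0 = (+0.9544, +0.2987)
edge 4: e_4 = (+3.67, -4.57);  n_4 = (-0.7797, -0.6262)
∠(n_0, n_4) = 158.61°
δ = |180° − 158.61°| = 21.39°
21.39° ≤ 2α = 77.32°  →  valid

δ = 21.39°, valid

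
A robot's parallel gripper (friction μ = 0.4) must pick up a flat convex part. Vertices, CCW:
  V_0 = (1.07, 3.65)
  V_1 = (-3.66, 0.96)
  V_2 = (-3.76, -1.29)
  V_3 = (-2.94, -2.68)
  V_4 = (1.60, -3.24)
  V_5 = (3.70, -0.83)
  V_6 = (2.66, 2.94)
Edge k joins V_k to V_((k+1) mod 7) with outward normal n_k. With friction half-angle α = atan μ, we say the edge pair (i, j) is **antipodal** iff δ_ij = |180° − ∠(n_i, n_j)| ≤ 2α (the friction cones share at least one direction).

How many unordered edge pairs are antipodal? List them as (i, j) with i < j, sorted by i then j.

α = atan 0.4 = 21.80°;  2α = 43.60°
n_0 = (-0.4944, +0.8693)
n_1 = (-0.9990, +0.0444)
n_2 = (-0.8613, -0.5081)
n_3 = (-0.1224, -0.9925)
n_4 = (+0.7539, -0.6570)
n_5 = (+0.9640, +0.2659)
n_6 = (+0.4077, +0.9131)
  (0,1): δ = 122.17°  ·
  (0,2): δ = 89.09°  ·
  (0,3): δ = 36.66°  ✓
  (0,4): δ = 19.30°  ✓
  (0,5): δ = 75.79°  ·
  (0,6): δ = 126.31°  ·
  (1,2): δ = 146.92°  ·
  (1,3): δ = 94.49°  ·
  (1,4): δ = 38.52°  ✓
  (1,5): δ = 17.97°  ✓
  (1,6): δ = 68.48°  ·
  (2,3): δ = 127.57°  ·
  (2,4): δ = 71.61°  ·
  (2,5): δ = 15.12°  ✓
  (2,6): δ = 35.40°  ✓
  (3,4): δ = 124.04°  ·
  (3,5): δ = 67.55°  ·
  (3,6): δ = 17.03°  ✓
  (4,5): δ = 123.51°  ·
  (4,6): δ = 72.99°  ·
  (5,6): δ = 129.48°  ·
antipodal pairs: 7

count = 7; pairs: (0,3), (0,4), (1,4), (1,5), (2,5), (2,6), (3,6)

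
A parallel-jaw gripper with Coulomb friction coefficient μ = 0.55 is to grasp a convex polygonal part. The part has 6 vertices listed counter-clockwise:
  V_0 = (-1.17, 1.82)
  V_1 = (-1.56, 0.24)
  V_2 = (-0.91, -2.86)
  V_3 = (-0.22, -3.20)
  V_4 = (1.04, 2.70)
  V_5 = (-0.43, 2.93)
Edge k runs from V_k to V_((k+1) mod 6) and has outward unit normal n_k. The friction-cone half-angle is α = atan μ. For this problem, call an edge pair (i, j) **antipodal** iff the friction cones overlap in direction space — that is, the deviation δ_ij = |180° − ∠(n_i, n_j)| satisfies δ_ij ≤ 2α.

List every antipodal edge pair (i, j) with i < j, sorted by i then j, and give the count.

α = atan 0.55 = 28.81°;  2α = 57.62°
n_0 = (-0.9709, +0.2396)
n_1 = (-0.9787, -0.2052)
n_2 = (-0.4420, -0.8970)
n_3 = (+0.9779, -0.2088)
n_4 = (+0.1546, +0.9880)
n_5 = (-0.8321, +0.5547)
  (0,1): δ = 154.29°  ·
  (0,2): δ = 102.37°  ·
  (0,3): δ = 1.81°  ✓
  (0,4): δ = 94.97°  ·
  (0,5): δ = 160.18°  ·
  (1,2): δ = 128.07°  ·
  (1,3): δ = 23.90°  ✓
  (1,4): δ = 69.27°  ·
  (1,5): δ = 134.47°  ·
  (2,3): δ = 75.82°  ·
  (2,4): δ = 17.34°  ✓
  (2,5): δ = 82.54°  ·
  (3,4): δ = 86.84°  ·
  (3,5): δ = 21.64°  ✓
  (4,5): δ = 114.80°  ·
antipodal pairs: 4

count = 4; pairs: (0,3), (1,3), (2,4), (3,5)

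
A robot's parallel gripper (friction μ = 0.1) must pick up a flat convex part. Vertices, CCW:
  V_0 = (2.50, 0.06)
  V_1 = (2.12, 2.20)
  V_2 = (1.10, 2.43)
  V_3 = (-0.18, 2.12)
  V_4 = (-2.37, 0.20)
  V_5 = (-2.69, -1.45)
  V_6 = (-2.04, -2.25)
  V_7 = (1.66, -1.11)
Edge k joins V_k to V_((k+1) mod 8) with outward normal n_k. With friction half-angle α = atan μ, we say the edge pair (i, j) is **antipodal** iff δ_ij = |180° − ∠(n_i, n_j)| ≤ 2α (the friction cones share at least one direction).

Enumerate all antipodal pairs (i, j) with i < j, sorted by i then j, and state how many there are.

α = atan 0.1 = 5.71°;  2α = 11.42°
n_0 = (+0.9846, +0.1748)
n_1 = (+0.2200, +0.9755)
n_2 = (-0.2354, +0.9719)
n_3 = (-0.6592, +0.7519)
n_4 = (-0.9817, +0.1904)
n_5 = (-0.7761, -0.6306)
n_6 = (+0.2944, -0.9557)
n_7 = (+0.8123, -0.5832)
  (0,1): δ = 112.78°  ·
  (0,2): δ = 86.45°  ·
  (0,3): δ = 58.83°  ·
  (0,4): δ = 21.04°  ·
  (0,5): δ = 29.02°  ·
  (0,6): δ = 97.06°  ·
  (0,7): δ = 134.25°  ·
  (1,2): δ = 153.68°  ·
  (1,3): δ = 126.05°  ·
  (1,4): δ = 88.27°  ·
  (1,5): δ = 38.20°  ·
  (1,6): δ = 29.83°  ·
  (1,7): δ = 67.03°  ·
  (2,3): δ = 152.37°  ·
  (2,4): δ = 114.59°  ·
  (2,5): δ = 64.52°  ·
  (2,6): δ = 3.51°  ✓
  (2,7): δ = 40.71°  ·
  (3,4): δ = 142.22°  ·
  (3,5): δ = 92.15°  ·
  (3,6): δ = 24.12°  ·
  (3,7): δ = 13.08°  ·
  (4,5): δ = 129.93°  ·
  (4,6): δ = 61.90°  ·
  (4,7): δ = 24.70°  ·
  (5,6): δ = 111.97°  ·
  (5,7): δ = 74.77°  ·
  (6,7): δ = 142.80°  ·
antipodal pairs: 1

count = 1; pairs: (2,6)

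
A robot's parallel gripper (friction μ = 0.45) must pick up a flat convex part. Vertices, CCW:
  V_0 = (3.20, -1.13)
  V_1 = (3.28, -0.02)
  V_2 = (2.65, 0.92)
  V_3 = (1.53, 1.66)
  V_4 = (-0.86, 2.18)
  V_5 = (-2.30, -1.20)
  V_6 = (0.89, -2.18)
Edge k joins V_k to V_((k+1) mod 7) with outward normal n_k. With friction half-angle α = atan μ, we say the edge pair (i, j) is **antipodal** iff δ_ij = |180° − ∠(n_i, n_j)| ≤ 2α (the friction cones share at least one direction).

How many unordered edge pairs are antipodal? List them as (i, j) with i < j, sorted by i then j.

α = atan 0.45 = 24.23°;  2α = 48.46°
n_0 = (+0.9974, -0.0719)
n_1 = (+0.8307, +0.5567)
n_2 = (+0.5513, +0.8343)
n_3 = (+0.2126, +0.9771)
n_4 = (-0.9200, +0.3919)
n_5 = (-0.2937, -0.9559)
n_6 = (+0.4138, -0.9104)
  (0,1): δ = 142.05°  ·
  (0,2): δ = 119.33°  ·
  (0,3): δ = 98.15°  ·
  (0,4): δ = 18.95°  ✓
  (0,5): δ = 77.04°  ·
  (0,6): δ = 118.57°  ·
  (1,2): δ = 157.28°  ·
  (1,3): δ = 136.11°  ·
  (1,4): δ = 56.91°  ·
  (1,5): δ = 39.09°  ✓
  (1,6): δ = 80.61°  ·
  (2,3): δ = 158.82°  ·
  (2,4): δ = 79.62°  ·
  (2,5): δ = 16.38°  ✓
  (2,6): δ = 57.90°  ·
  (3,4): δ = 100.80°  ·
  (3,5): δ = 4.80°  ✓
  (3,6): δ = 36.72°  ✓
  (4,5): δ = 84.00°  ·
  (4,6): δ = 42.48°  ✓
  (5,6): δ = 138.48°  ·
antipodal pairs: 6

count = 6; pairs: (0,4), (1,5), (2,5), (3,5), (3,6), (4,6)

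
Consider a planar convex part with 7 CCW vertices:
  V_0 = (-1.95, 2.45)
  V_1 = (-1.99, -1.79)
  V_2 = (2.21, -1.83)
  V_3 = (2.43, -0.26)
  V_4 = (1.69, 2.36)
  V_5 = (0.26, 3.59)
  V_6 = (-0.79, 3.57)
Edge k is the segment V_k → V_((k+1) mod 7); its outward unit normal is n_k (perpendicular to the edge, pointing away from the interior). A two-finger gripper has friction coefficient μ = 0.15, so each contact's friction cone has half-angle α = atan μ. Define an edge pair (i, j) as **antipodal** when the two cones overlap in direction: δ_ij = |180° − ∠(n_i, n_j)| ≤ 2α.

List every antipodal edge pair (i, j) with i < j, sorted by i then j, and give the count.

α = atan 0.15 = 8.53°;  2α = 17.06°
n_0 = (-1.0000, +0.0094)
n_1 = (-0.0095, -1.0000)
n_2 = (+0.9903, -0.1388)
n_3 = (+0.9624, +0.2718)
n_4 = (+0.6521, +0.7581)
n_5 = (-0.0190, +0.9998)
n_6 = (-0.6946, +0.7194)
  (0,1): δ = 90.01°  ·
  (0,2): δ = 7.44°  ✓
  (0,3): δ = 16.31°  ✓
  (0,4): δ = 49.84°  ·
  (0,5): δ = 91.63°  ·
  (0,6): δ = 134.54°  ·
  (1,2): δ = 97.43°  ·
  (1,3): δ = 73.68°  ·
  (1,4): δ = 40.15°  ·
  (1,5): δ = 1.64°  ✓
  (1,6): δ = 44.54°  ·
  (2,3): δ = 156.25°  ·
  (2,4): δ = 122.72°  ·
  (2,5): δ = 80.93°  ·
  (2,6): δ = 38.03°  ·
  (3,4): δ = 146.47°  ·
  (3,5): δ = 104.68°  ·
  (3,6): δ = 61.78°  ·
  (4,5): δ = 138.21°  ·
  (4,6): δ = 95.30°  ·
  (5,6): δ = 137.10°  ·
antipodal pairs: 3

count = 3; pairs: (0,2), (0,3), (1,5)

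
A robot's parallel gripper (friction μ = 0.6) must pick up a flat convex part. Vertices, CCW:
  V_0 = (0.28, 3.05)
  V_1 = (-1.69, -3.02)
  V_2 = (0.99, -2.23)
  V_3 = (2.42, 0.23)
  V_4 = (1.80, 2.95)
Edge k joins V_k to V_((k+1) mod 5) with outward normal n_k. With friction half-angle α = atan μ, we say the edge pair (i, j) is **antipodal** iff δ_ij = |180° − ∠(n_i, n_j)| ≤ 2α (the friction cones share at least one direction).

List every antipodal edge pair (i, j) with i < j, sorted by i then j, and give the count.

count = 4; pairs: (0,1), (0,2), (0,3), (1,4)

α = atan 0.6 = 30.96°;  2α = 61.93°
n_0 = (-0.9512, +0.3087)
n_1 = (+0.2827, -0.9592)
n_2 = (+0.8645, -0.5026)
n_3 = (+0.9750, +0.2222)
n_4 = (+0.0656, +0.9978)
  (0,1): δ = 55.60°  ✓
  (0,2): δ = 12.19°  ✓
  (0,3): δ = 30.82°  ✓
  (0,4): δ = 104.22°  ·
  (1,2): δ = 136.59°  ·
  (1,3): δ = 93.58°  ·
  (1,4): δ = 20.19°  ✓
  (2,3): δ = 136.99°  ·
  (2,4): δ = 63.59°  ·
  (3,4): δ = 106.60°  ·
antipodal pairs: 4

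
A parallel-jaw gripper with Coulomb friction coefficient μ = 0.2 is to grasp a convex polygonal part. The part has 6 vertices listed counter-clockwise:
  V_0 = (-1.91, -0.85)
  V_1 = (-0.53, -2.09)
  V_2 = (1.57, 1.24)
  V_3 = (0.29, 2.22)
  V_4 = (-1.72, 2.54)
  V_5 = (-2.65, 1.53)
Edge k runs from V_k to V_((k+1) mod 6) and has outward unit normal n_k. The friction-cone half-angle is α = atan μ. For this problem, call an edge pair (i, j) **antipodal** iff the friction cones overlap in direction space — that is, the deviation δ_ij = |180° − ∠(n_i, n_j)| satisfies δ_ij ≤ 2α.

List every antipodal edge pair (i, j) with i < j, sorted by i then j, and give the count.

α = atan 0.2 = 11.31°;  2α = 22.62°
n_0 = (-0.6684, -0.7438)
n_1 = (+0.8459, -0.5334)
n_2 = (+0.6079, +0.7940)
n_3 = (+0.1572, +0.9876)
n_4 = (-0.7356, +0.6774)
n_5 = (-0.9549, -0.2969)
  (0,1): δ = 80.30°  ·
  (0,2): δ = 4.50°  ✓
  (0,3): δ = 32.90°  ·
  (0,4): δ = 89.30°  ·
  (0,5): δ = 149.21°  ·
  (1,2): δ = 95.20°  ·
  (1,3): δ = 66.81°  ·
  (1,4): δ = 10.40°  ✓
  (1,5): δ = 49.51°  ·
  (2,3): δ = 151.61°  ·
  (2,4): δ = 95.20°  ·
  (2,5): δ = 35.29°  ·
  (3,4): δ = 123.59°  ·
  (3,5): δ = 63.68°  ·
  (4,5): δ = 120.09°  ·
antipodal pairs: 2

count = 2; pairs: (0,2), (1,4)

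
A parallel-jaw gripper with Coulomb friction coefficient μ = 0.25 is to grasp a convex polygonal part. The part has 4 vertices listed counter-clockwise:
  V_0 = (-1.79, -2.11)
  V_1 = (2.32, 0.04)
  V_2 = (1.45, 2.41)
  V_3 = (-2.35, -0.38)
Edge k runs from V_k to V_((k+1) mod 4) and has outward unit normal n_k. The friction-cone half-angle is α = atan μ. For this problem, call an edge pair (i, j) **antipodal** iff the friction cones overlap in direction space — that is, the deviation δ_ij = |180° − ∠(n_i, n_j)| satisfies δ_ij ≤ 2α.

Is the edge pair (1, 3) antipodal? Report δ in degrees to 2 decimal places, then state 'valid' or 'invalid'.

δ = 2.22°, valid

α = atan 0.25 = 14.04°;  2α = 28.07°
edge 1: e_1 = (-0.87, +2.37);  n_1 = (+0.9387, +0.3446)
edge 3: e_3 = (+0.56, -1.73);  n_3 = (-0.9514, -0.3080)
∠(n_1, n_3) = 177.78°
δ = |180° − 177.78°| = 2.22°
2.22° ≤ 2α = 28.07°  →  valid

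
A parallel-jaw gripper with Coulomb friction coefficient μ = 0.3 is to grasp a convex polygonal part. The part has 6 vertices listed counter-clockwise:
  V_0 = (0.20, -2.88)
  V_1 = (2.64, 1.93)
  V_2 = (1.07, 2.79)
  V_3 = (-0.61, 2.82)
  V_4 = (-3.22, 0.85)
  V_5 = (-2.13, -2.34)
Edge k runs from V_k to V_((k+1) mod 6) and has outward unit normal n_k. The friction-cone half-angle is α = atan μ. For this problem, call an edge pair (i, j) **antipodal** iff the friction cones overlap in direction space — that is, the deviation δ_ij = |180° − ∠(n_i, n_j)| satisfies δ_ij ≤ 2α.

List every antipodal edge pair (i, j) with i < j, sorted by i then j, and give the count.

count = 3; pairs: (0,3), (1,5), (2,5)

α = atan 0.3 = 16.70°;  2α = 33.40°
n_0 = (+0.8918, -0.4524)
n_1 = (+0.4804, +0.8770)
n_2 = (+0.0179, +0.9998)
n_3 = (-0.6024, +0.7982)
n_4 = (-0.9463, -0.3233)
n_5 = (-0.2258, -0.9742)
  (0,1): δ = 91.82°  ·
  (0,2): δ = 64.13°  ·
  (0,3): δ = 26.06°  ✓
  (0,4): δ = 45.76°  ·
  (0,5): δ = 103.85°  ·
  (1,2): δ = 152.31°  ·
  (1,3): δ = 114.24°  ·
  (1,4): δ = 42.42°  ·
  (1,5): δ = 15.66°  ✓
  (2,3): δ = 141.93°  ·
  (2,4): δ = 70.11°  ·
  (2,5): δ = 12.03°  ✓
  (3,4): δ = 108.18°  ·
  (3,5): δ = 50.09°  ·
  (4,5): δ = 121.91°  ·
antipodal pairs: 3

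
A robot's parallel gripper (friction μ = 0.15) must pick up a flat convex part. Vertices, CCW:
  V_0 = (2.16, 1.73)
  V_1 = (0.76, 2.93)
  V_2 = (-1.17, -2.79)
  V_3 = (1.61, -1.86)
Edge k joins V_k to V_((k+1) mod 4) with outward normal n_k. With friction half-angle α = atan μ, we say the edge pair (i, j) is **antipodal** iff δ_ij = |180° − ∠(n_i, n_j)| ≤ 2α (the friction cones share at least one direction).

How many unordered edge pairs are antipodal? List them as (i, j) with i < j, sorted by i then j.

α = atan 0.15 = 8.53°;  2α = 17.06°
n_0 = (+0.6508, +0.7593)
n_1 = (-0.9475, +0.3197)
n_2 = (+0.3173, -0.9483)
n_3 = (+0.9885, -0.1514)
  (0,1): δ = 68.04°  ·
  (0,2): δ = 59.10°  ·
  (0,3): δ = 121.89°  ·
  (1,2): δ = 52.86°  ·
  (1,3): δ = 9.93°  ✓
  (2,3): δ = 117.21°  ·
antipodal pairs: 1

count = 1; pairs: (1,3)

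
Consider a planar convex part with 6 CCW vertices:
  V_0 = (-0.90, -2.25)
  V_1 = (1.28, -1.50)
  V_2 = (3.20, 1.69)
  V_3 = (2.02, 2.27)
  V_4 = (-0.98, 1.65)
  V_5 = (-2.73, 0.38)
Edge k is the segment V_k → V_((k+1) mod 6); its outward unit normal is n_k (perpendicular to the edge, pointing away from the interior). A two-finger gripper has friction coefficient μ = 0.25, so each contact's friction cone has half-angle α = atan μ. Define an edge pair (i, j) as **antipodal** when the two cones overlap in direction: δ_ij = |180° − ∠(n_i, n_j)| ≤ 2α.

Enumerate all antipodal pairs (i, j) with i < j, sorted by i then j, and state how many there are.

count = 3; pairs: (0,3), (0,4), (1,4)

α = atan 0.25 = 14.04°;  2α = 28.07°
n_0 = (+0.3253, -0.9456)
n_1 = (+0.8568, -0.5157)
n_2 = (+0.4411, +0.8974)
n_3 = (-0.2024, +0.9793)
n_4 = (-0.5873, +0.8093)
n_5 = (-0.8208, -0.5712)
  (0,1): δ = 140.03°  ·
  (0,2): δ = 45.16°  ·
  (0,3): δ = 7.31°  ✓
  (0,4): δ = 16.98°  ✓
  (0,5): δ = 105.85°  ·
  (1,2): δ = 85.13°  ·
  (1,3): δ = 47.28°  ·
  (1,4): δ = 22.99°  ✓
  (1,5): δ = 65.87°  ·
  (2,3): δ = 142.15°  ·
  (2,4): δ = 117.86°  ·
  (2,5): δ = 28.99°  ·
  (3,4): δ = 155.71°  ·
  (3,5): δ = 66.85°  ·
  (4,5): δ = 91.14°  ·
antipodal pairs: 3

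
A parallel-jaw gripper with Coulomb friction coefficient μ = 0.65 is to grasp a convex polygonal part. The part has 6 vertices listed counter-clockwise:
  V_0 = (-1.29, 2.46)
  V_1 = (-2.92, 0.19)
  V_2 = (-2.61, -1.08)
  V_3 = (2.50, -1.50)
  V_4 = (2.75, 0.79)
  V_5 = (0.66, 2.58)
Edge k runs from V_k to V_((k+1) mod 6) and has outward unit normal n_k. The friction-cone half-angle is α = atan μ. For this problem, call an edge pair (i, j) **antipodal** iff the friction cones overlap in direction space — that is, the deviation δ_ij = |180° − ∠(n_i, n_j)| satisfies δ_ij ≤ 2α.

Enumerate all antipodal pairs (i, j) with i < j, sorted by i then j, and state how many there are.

α = atan 0.65 = 33.02°;  2α = 66.05°
n_0 = (-0.8123, +0.5833)
n_1 = (-0.9715, -0.2371)
n_2 = (-0.0819, -0.9966)
n_3 = (+0.9941, -0.1085)
n_4 = (+0.6505, +0.7595)
n_5 = (-0.0614, +0.9981)
  (0,1): δ = 130.60°  ·
  (0,2): δ = 59.02°  ✓
  (0,3): δ = 29.45°  ✓
  (0,4): δ = 85.10°  ·
  (0,5): δ = 129.20°  ·
  (1,2): δ = 108.42°  ·
  (1,3): δ = 19.95°  ✓
  (1,4): δ = 35.70°  ✓
  (1,5): δ = 79.80°  ·
  (2,3): δ = 91.53°  ·
  (2,4): δ = 35.88°  ✓
  (2,5): δ = 8.22°  ✓
  (3,4): δ = 124.35°  ·
  (3,5): δ = 80.25°  ·
  (4,5): δ = 135.90°  ·
antipodal pairs: 6

count = 6; pairs: (0,2), (0,3), (1,3), (1,4), (2,4), (2,5)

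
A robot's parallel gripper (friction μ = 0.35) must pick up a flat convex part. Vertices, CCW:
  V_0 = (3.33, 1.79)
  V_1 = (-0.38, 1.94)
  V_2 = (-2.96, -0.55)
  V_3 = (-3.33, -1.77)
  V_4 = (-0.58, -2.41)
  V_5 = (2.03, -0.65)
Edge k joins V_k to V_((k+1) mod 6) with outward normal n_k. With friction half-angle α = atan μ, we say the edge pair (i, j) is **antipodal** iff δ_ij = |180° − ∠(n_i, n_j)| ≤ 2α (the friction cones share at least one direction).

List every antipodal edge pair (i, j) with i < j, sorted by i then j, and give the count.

α = atan 0.35 = 19.29°;  2α = 38.58°
n_0 = (+0.0404, +0.9992)
n_1 = (-0.6944, +0.7195)
n_2 = (-0.9570, +0.2902)
n_3 = (-0.2267, -0.9740)
n_4 = (+0.5591, -0.8291)
n_5 = (+0.8826, -0.4702)
  (0,1): δ = 133.70°  ·
  (0,2): δ = 104.56°  ·
  (0,3): δ = 10.79°  ✓
  (0,4): δ = 36.31°  ✓
  (0,5): δ = 64.27°  ·
  (1,2): δ = 150.85°  ·
  (1,3): δ = 57.08°  ·
  (1,4): δ = 9.99°  ✓
  (1,5): δ = 17.97°  ✓
  (2,3): δ = 86.23°  ·
  (2,4): δ = 39.14°  ·
  (2,5): δ = 11.18°  ✓
  (3,4): δ = 132.91°  ·
  (3,5): δ = 104.95°  ·
  (4,5): δ = 152.04°  ·
antipodal pairs: 5

count = 5; pairs: (0,3), (0,4), (1,4), (1,5), (2,5)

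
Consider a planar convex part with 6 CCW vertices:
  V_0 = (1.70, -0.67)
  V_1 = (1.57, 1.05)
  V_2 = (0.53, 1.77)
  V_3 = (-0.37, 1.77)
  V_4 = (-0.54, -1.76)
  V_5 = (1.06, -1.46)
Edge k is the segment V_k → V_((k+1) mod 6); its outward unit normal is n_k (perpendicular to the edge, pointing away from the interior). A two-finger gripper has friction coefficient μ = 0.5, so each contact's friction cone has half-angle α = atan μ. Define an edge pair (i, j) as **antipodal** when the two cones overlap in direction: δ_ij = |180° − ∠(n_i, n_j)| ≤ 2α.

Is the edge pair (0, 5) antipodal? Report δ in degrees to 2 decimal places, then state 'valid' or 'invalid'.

δ = 136.67°, invalid

α = atan 0.5 = 26.57°;  2α = 53.13°
edge 0: e_0 = (-0.13, +1.72);  n_0 = (+0.9972, +0.0754)
edge 5: e_5 = (+0.64, +0.79);  n_5 = (+0.7770, -0.6295)
∠(n_0, n_5) = 43.33°
δ = |180° − 43.33°| = 136.67°
136.67° > 2α = 53.13°  →  invalid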